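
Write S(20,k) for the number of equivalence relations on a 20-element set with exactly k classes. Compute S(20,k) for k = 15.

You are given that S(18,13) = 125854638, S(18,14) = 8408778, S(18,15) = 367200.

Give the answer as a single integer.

452329200

r19: T_19,14=14×8408778+125854638=243577530; T_19,15=15×367200+8408778=13916778
r20: T_20,15=15×13916778+243577530=452329200
Read S(20,15) = 452329200.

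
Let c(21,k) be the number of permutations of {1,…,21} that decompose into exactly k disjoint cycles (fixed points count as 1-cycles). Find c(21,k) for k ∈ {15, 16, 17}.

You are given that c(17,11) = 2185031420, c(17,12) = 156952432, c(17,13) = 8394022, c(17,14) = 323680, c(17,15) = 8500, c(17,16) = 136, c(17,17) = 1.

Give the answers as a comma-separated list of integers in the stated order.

row 18: T[18][12]=17·156952432+2185031420=4853222764  T[18][13]=17·8394022+156952432=299650806  T[18][14]=17·323680+8394022=13896582  T[18][15]=17·8500+323680=468180  T[18][16]=17·136+8500=10812  T[18][17]=17·1+136=153
row 19: T[19][13]=18·299650806+4853222764=10246937272  T[19][14]=18·13896582+299650806=549789282  T[19][15]=18·468180+13896582=22323822  T[19][16]=18·10812+468180=662796  T[19][17]=18·153+10812=13566
row 20: T[20][14]=19·549789282+10246937272=20692933630  T[20][15]=19·22323822+549789282=973941900  T[20][16]=19·662796+22323822=34916946  T[20][17]=19·13566+662796=920550
row 21: T[21][15]=20·973941900+20692933630=40171771630  T[21][16]=20·34916946+973941900=1672280820  T[21][17]=20·920550+34916946=53327946
Read c(21,15) = 40171771630, c(21,16) = 1672280820, c(21,17) = 53327946.

40171771630, 1672280820, 53327946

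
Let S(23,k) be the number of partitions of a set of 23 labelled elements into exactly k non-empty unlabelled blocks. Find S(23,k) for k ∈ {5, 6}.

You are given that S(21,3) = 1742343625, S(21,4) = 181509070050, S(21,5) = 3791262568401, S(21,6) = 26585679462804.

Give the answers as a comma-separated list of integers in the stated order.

96416888184100, 998969857983405

r22: T_22,4=4×181509070050+1742343625=727778623825; T_22,5=5×3791262568401+181509070050=19137821912055; T_22,6=6×26585679462804+3791262568401=163305339345225
r23: T_23,5=5×19137821912055+727778623825=96416888184100; T_23,6=6×163305339345225+19137821912055=998969857983405
Read S(23,5) = 96416888184100, S(23,6) = 998969857983405.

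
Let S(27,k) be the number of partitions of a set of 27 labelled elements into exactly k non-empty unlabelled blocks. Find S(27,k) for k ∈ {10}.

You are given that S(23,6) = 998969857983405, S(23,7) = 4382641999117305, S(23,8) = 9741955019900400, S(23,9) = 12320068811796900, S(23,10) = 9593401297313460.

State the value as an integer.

143197070509423605675

r24: T_24,7=7×4382641999117305+998969857983405=31677463851804540; T_24,8=8×9741955019900400+4382641999117305=82318282158320505; T_24,9=9×12320068811796900+9741955019900400=120622574326072500; T_24,10=10×9593401297313460+12320068811796900=108254081784931500
r25: T_25,8=8×82318282158320505+31677463851804540=690223721118368580; T_25,9=9×120622574326072500+82318282158320505=1167921451092973005; T_25,10=10×108254081784931500+120622574326072500=1203163392175387500
r26: T_26,9=9×1167921451092973005+690223721118368580=11201516780955125625; T_26,10=10×1203163392175387500+1167921451092973005=13199555372846848005
r27: T_27,10=10×13199555372846848005+11201516780955125625=143197070509423605675
Read S(27,10) = 143197070509423605675.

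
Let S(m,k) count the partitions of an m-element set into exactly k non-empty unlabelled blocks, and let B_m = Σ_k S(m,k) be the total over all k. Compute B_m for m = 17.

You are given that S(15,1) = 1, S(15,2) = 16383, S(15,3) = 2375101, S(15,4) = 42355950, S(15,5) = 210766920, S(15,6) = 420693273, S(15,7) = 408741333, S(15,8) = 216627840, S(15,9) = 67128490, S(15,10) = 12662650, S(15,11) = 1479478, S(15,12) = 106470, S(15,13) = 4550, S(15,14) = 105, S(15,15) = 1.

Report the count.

82864869804

r16: T_16,1=1×1+0=1; T_16,2=2×16383+1=32767; T_16,3=3×2375101+16383=7141686; T_16,4=4×42355950+2375101=171798901; T_16,5=5×210766920+42355950=1096190550; T_16,6=6×420693273+210766920=2734926558; T_16,7=7×408741333+420693273=3281882604; T_16,8=8×216627840+408741333=2141764053; T_16,9=9×67128490+216627840=820784250; T_16,10=10×12662650+67128490=193754990; T_16,11=11×1479478+12662650=28936908; T_16,12=12×106470+1479478=2757118; T_16,13=13×4550+106470=165620; T_16,14=14×105+4550=6020; T_16,15=15×1+105=120; T_16,16=16×0+1=1
r17: T_17,1=1×1+0=1; T_17,2=2×32767+1=65535; T_17,3=3×7141686+32767=21457825; T_17,4=4×171798901+7141686=694337290; T_17,5=5×1096190550+171798901=5652751651; T_17,6=6×2734926558+1096190550=17505749898; T_17,7=7×3281882604+2734926558=25708104786; T_17,8=8×2141764053+3281882604=20415995028; T_17,9=9×820784250+2141764053=9528822303; T_17,10=10×193754990+820784250=2758334150; T_17,11=11×28936908+193754990=512060978; T_17,12=12×2757118+28936908=62022324; T_17,13=13×165620+2757118=4910178; T_17,14=14×6020+165620=249900; T_17,15=15×120+6020=7820; T_17,16=16×1+120=136; T_17,17=17×0+1=1
B_17 = ΣS(17,k) = 1+65535+21457825+694337290+5652751651+17505749898+25708104786+20415995028+9528822303+2758334150+512060978+62022324+4910178+249900+7820+136+1 = 82864869804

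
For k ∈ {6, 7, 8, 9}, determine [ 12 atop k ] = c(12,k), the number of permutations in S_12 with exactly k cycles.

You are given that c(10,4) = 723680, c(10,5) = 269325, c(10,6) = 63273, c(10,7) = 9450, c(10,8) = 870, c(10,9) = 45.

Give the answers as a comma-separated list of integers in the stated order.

row 11: T[11][5]=10·269325+723680=3416930  T[11][6]=10·63273+269325=902055  T[11][7]=10·9450+63273=157773  T[11][8]=10·870+9450=18150  T[11][9]=10·45+870=1320
row 12: T[12][6]=11·902055+3416930=13339535  T[12][7]=11·157773+902055=2637558  T[12][8]=11·18150+157773=357423  T[12][9]=11·1320+18150=32670
Read c(12,6) = 13339535, c(12,7) = 2637558, c(12,8) = 357423, c(12,9) = 32670.

13339535, 2637558, 357423, 32670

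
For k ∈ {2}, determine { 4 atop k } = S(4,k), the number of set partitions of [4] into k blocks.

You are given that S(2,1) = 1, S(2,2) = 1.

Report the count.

7

r3: T_3,1=1×1+0=1; T_3,2=2×1+1=3
r4: T_4,2=2×3+1=7
Read S(4,2) = 7.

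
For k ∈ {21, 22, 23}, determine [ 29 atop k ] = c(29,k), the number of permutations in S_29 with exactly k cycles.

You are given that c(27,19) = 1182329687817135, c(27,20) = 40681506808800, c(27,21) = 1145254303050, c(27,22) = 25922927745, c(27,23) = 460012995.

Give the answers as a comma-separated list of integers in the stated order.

i=28: T(28,20)=1182329687817135+27·40681506808800=2280730371654735 | T(28,21)=40681506808800+27·1145254303050=71603372991150 | T(28,22)=1145254303050+27·25922927745=1845173352165 | T(28,23)=25922927745+27·460012995=38343278610
i=29: T(29,21)=2280730371654735+28·71603372991150=4285624815406935 | T(29,22)=71603372991150+28·1845173352165=123268226851770 | T(29,23)=1845173352165+28·38343278610=2918785153245
Read c(29,21) = 4285624815406935, c(29,22) = 123268226851770, c(29,23) = 2918785153245.

4285624815406935, 123268226851770, 2918785153245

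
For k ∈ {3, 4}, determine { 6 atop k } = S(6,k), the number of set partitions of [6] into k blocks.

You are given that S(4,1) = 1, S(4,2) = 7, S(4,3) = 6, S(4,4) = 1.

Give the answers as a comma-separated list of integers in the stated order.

[5] T[5,2]:2*7+1=15 · T[5,3]:3*6+7=25 · T[5,4]:4*1+6=10
[6] T[6,3]:3*25+15=90 · T[6,4]:4*10+25=65
Read S(6,3) = 90, S(6,4) = 65.

90, 65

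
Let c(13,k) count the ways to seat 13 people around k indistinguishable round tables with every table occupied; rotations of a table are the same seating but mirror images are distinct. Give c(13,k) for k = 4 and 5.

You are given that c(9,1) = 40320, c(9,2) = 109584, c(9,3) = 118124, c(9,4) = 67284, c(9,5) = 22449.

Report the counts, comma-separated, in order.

1414014888, 657206836

i=10: T(10,1)=0+9·40320=362880 | T(10,2)=40320+9·109584=1026576 | T(10,3)=109584+9·118124=1172700 | T(10,4)=118124+9·67284=723680 | T(10,5)=67284+9·22449=269325
i=11: T(11,2)=362880+10·1026576=10628640 | T(11,3)=1026576+10·1172700=12753576 | T(11,4)=1172700+10·723680=8409500 | T(11,5)=723680+10·269325=3416930
i=12: T(12,3)=10628640+11·12753576=150917976 | T(12,4)=12753576+11·8409500=105258076 | T(12,5)=8409500+11·3416930=45995730
i=13: T(13,4)=150917976+12·105258076=1414014888 | T(13,5)=105258076+12·45995730=657206836
Read c(13,4) = 1414014888, c(13,5) = 657206836.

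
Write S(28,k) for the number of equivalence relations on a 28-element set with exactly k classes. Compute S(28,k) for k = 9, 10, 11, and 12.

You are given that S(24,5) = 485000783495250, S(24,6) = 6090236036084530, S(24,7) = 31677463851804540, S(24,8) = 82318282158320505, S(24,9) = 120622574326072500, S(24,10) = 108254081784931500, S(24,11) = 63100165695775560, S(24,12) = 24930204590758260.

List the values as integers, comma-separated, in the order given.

1006698291338432496375, 1538533978374777852325, 1501910658871554621690, 985397416171213883565

i=25: T(25,6)=485000783495250+6·6090236036084530=37026417000002430 | T(25,7)=6090236036084530+7·31677463851804540=227832482998716310 | T(25,8)=31677463851804540+8·82318282158320505=690223721118368580 | T(25,9)=82318282158320505+9·120622574326072500=1167921451092973005 | T(25,10)=120622574326072500+10·108254081784931500=1203163392175387500 | T(25,11)=108254081784931500+11·63100165695775560=802355904438462660 | T(25,12)=63100165695775560+12·24930204590758260=362262620784874680
i=26: T(26,7)=37026417000002430+7·227832482998716310=1631853797991016600 | T(26,8)=227832482998716310+8·690223721118368580=5749622251945664950 | T(26,9)=690223721118368580+9·1167921451092973005=11201516780955125625 | T(26,10)=1167921451092973005+10·1203163392175387500=13199555372846848005 | T(26,11)=1203163392175387500+11·802355904438462660=10029078340998476760 | T(26,12)=802355904438462660+12·362262620784874680=5149507353856958820
i=27: T(27,8)=1631853797991016600+8·5749622251945664950=47628831813556336200 | T(27,9)=5749622251945664950+9·11201516780955125625=106563273280541795575 | T(27,10)=11201516780955125625+10·13199555372846848005=143197070509423605675 | T(27,11)=13199555372846848005+11·10029078340998476760=123519417123830092365 | T(27,12)=10029078340998476760+12·5149507353856958820=71823166587281982600
i=28: T(28,9)=47628831813556336200+9·106563273280541795575=1006698291338432496375 | T(28,10)=106563273280541795575+10·143197070509423605675=1538533978374777852325 | T(28,11)=143197070509423605675+11·123519417123830092365=1501910658871554621690 | T(28,12)=123519417123830092365+12·71823166587281982600=985397416171213883565
Read S(28,9) = 1006698291338432496375, S(28,10) = 1538533978374777852325, S(28,11) = 1501910658871554621690, S(28,12) = 985397416171213883565.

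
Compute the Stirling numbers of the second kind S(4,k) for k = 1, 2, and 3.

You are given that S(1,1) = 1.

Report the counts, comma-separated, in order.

1, 7, 6

i=2: T(2,1)=0+1·1=1 | T(2,2)=1+2·0=1
i=3: T(3,1)=0+1·1=1 | T(3,2)=1+2·1=3 | T(3,3)=1+3·0=1
i=4: T(4,1)=0+1·1=1 | T(4,2)=1+2·3=7 | T(4,3)=3+3·1=6
Read S(4,1) = 1, S(4,2) = 7, S(4,3) = 6.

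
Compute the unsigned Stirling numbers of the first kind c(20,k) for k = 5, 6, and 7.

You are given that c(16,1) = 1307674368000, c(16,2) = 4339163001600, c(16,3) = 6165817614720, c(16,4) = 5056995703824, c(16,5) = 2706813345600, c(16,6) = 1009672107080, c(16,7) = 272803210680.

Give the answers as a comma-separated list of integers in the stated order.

371384787345228000, 161429736530118960, 52260903362512720

[17] T[17,2]:16*4339163001600+1307674368000=70734282393600 · T[17,3]:16*6165817614720+4339163001600=102992244837120 · T[17,4]:16*5056995703824+6165817614720=87077748875904 · T[17,5]:16*2706813345600+5056995703824=48366009233424 · T[17,6]:16*1009672107080+2706813345600=18861567058880 · T[17,7]:16*272803210680+1009672107080=5374523477960
[18] T[18,3]:17*102992244837120+70734282393600=1821602444624640 · T[18,4]:17*87077748875904+102992244837120=1583313975727488 · T[18,5]:17*48366009233424+87077748875904=909299905844112 · T[18,6]:17*18861567058880+48366009233424=369012649234384 · T[18,7]:17*5374523477960+18861567058880=110228466184200
[19] T[19,4]:18*1583313975727488+1821602444624640=30321254007719424 · T[19,5]:18*909299905844112+1583313975727488=17950712280921504 · T[19,6]:18*369012649234384+909299905844112=7551527592063024 · T[19,7]:18*110228466184200+369012649234384=2353125040549984
[20] T[20,5]:19*17950712280921504+30321254007719424=371384787345228000 · T[20,6]:19*7551527592063024+17950712280921504=161429736530118960 · T[20,7]:19*2353125040549984+7551527592063024=52260903362512720
Read c(20,5) = 371384787345228000, c(20,6) = 161429736530118960, c(20,7) = 52260903362512720.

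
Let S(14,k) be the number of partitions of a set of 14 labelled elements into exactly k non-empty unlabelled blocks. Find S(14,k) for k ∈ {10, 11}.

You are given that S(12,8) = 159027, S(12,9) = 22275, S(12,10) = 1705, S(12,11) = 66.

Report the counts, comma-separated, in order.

i=13: T(13,9)=159027+9·22275=359502 | T(13,10)=22275+10·1705=39325 | T(13,11)=1705+11·66=2431
i=14: T(14,10)=359502+10·39325=752752 | T(14,11)=39325+11·2431=66066
Read S(14,10) = 752752, S(14,11) = 66066.

752752, 66066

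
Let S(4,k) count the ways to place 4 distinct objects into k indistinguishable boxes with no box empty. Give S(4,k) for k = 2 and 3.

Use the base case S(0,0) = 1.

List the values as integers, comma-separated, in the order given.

7, 6

@1  (1,1):0·1+1→1
@2  (2,1):1·1+0→1, (2,2):0·2+1→1
@3  (3,1):1·1+0→1, (3,2):1·2+1→3, (3,3):0·3+1→1
@4  (4,2):3·2+1→7, (4,3):1·3+3→6
Read S(4,2) = 7, S(4,3) = 6.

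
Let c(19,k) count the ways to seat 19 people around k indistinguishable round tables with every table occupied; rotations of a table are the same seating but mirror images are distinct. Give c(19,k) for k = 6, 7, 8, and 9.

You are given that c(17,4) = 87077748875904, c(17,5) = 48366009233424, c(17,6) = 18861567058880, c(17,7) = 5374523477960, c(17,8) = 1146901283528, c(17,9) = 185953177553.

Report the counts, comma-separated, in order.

7551527592063024, 2353125040549984, 557921681547048, 102417740732658

[18] T[18,5]:17*48366009233424+87077748875904=909299905844112 · T[18,6]:17*18861567058880+48366009233424=369012649234384 · T[18,7]:17*5374523477960+18861567058880=110228466184200 · T[18,8]:17*1146901283528+5374523477960=24871845297936 · T[18,9]:17*185953177553+1146901283528=4308105301929
[19] T[19,6]:18*369012649234384+909299905844112=7551527592063024 · T[19,7]:18*110228466184200+369012649234384=2353125040549984 · T[19,8]:18*24871845297936+110228466184200=557921681547048 · T[19,9]:18*4308105301929+24871845297936=102417740732658
Read c(19,6) = 7551527592063024, c(19,7) = 2353125040549984, c(19,8) = 557921681547048, c(19,9) = 102417740732658.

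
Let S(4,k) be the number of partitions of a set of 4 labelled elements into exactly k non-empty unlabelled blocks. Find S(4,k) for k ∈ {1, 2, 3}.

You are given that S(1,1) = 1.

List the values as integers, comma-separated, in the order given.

row 2: T[2][1]=1·1+0=1  T[2][2]=2·0+1=1
row 3: T[3][1]=1·1+0=1  T[3][2]=2·1+1=3  T[3][3]=3·0+1=1
row 4: T[4][1]=1·1+0=1  T[4][2]=2·3+1=7  T[4][3]=3·1+3=6
Read S(4,1) = 1, S(4,2) = 7, S(4,3) = 6.

1, 7, 6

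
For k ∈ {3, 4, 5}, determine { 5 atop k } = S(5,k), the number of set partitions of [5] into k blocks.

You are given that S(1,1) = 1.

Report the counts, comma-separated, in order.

row 2: T[2][1]=1·1+0=1  T[2][2]=2·0+1=1
row 3: T[3][1]=1·1+0=1  T[3][2]=2·1+1=3  T[3][3]=3·0+1=1
row 4: T[4][2]=2·3+1=7  T[4][3]=3·1+3=6  T[4][4]=4·0+1=1
row 5: T[5][3]=3·6+7=25  T[5][4]=4·1+6=10  T[5][5]=5·0+1=1
Read S(5,3) = 25, S(5,4) = 10, S(5,5) = 1.

25, 10, 1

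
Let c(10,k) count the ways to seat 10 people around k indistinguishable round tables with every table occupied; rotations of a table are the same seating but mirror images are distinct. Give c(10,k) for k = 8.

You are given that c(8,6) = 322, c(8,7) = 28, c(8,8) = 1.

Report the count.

[9] T[9,7]:8*28+322=546 · T[9,8]:8*1+28=36
[10] T[10,8]:9*36+546=870
Read c(10,8) = 870.

870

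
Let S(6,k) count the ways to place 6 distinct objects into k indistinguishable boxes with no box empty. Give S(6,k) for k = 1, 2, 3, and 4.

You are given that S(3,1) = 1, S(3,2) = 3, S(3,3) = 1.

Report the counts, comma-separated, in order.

r4: T_4,1=1×1+0=1; T_4,2=2×3+1=7; T_4,3=3×1+3=6; T_4,4=4×0+1=1
r5: T_5,1=1×1+0=1; T_5,2=2×7+1=15; T_5,3=3×6+7=25; T_5,4=4×1+6=10
r6: T_6,1=1×1+0=1; T_6,2=2×15+1=31; T_6,3=3×25+15=90; T_6,4=4×10+25=65
Read S(6,1) = 1, S(6,2) = 31, S(6,3) = 90, S(6,4) = 65.

1, 31, 90, 65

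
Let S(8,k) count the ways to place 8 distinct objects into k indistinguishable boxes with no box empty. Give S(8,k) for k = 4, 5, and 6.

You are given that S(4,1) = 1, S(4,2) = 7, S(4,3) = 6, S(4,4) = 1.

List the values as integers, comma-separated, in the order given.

row 5: T[5][1]=1·1+0=1  T[5][2]=2·7+1=15  T[5][3]=3·6+7=25  T[5][4]=4·1+6=10  T[5][5]=5·0+1=1
row 6: T[6][2]=2·15+1=31  T[6][3]=3·25+15=90  T[6][4]=4·10+25=65  T[6][5]=5·1+10=15  T[6][6]=6·0+1=1
row 7: T[7][3]=3·90+31=301  T[7][4]=4·65+90=350  T[7][5]=5·15+65=140  T[7][6]=6·1+15=21
row 8: T[8][4]=4·350+301=1701  T[8][5]=5·140+350=1050  T[8][6]=6·21+140=266
Read S(8,4) = 1701, S(8,5) = 1050, S(8,6) = 266.

1701, 1050, 266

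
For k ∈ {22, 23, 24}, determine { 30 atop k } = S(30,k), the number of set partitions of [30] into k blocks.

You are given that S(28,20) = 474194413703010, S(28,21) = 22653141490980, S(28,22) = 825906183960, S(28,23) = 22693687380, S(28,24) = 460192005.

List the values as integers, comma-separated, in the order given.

1848018090851790, 71823880393200, 2157580085700

row 29: T[29][21]=21·22653141490980+474194413703010=949910385013590  T[29][22]=22·825906183960+22653141490980=40823077538100  T[29][23]=23·22693687380+825906183960=1347860993700  T[29][24]=24·460192005+22693687380=33738295500
row 30: T[30][22]=22·40823077538100+949910385013590=1848018090851790  T[30][23]=23·1347860993700+40823077538100=71823880393200  T[30][24]=24·33738295500+1347860993700=2157580085700
Read S(30,22) = 1848018090851790, S(30,23) = 71823880393200, S(30,24) = 2157580085700.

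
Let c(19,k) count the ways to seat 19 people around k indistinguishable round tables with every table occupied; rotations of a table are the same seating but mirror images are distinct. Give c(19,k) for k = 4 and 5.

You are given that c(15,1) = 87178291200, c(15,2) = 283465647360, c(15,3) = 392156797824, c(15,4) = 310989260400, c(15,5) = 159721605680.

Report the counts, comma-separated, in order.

30321254007719424, 17950712280921504

@16  (16,1):87178291200·15+0→1307674368000, (16,2):283465647360·15+87178291200→4339163001600, (16,3):392156797824·15+283465647360→6165817614720, (16,4):310989260400·15+392156797824→5056995703824, (16,5):159721605680·15+310989260400→2706813345600
@17  (17,2):4339163001600·16+1307674368000→70734282393600, (17,3):6165817614720·16+4339163001600→102992244837120, (17,4):5056995703824·16+6165817614720→87077748875904, (17,5):2706813345600·16+5056995703824→48366009233424
@18  (18,3):102992244837120·17+70734282393600→1821602444624640, (18,4):87077748875904·17+102992244837120→1583313975727488, (18,5):48366009233424·17+87077748875904→909299905844112
@19  (19,4):1583313975727488·18+1821602444624640→30321254007719424, (19,5):909299905844112·18+1583313975727488→17950712280921504
Read c(19,4) = 30321254007719424, c(19,5) = 17950712280921504.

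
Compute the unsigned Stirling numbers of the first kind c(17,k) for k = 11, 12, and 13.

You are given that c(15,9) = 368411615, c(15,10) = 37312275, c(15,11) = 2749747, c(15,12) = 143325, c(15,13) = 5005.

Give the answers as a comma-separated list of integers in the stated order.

2185031420, 156952432, 8394022

@16  (16,10):37312275·15+368411615→928095740, (16,11):2749747·15+37312275→78558480, (16,12):143325·15+2749747→4899622, (16,13):5005·15+143325→218400
@17  (17,11):78558480·16+928095740→2185031420, (17,12):4899622·16+78558480→156952432, (17,13):218400·16+4899622→8394022
Read c(17,11) = 2185031420, c(17,12) = 156952432, c(17,13) = 8394022.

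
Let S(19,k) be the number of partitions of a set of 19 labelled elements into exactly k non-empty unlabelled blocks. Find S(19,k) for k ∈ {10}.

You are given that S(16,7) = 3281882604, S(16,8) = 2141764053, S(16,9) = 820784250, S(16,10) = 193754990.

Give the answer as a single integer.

477297033785

[17] T[17,8]:8*2141764053+3281882604=20415995028 · T[17,9]:9*820784250+2141764053=9528822303 · T[17,10]:10*193754990+820784250=2758334150
[18] T[18,9]:9*9528822303+20415995028=106175395755 · T[18,10]:10*2758334150+9528822303=37112163803
[19] T[19,10]:10*37112163803+106175395755=477297033785
Read S(19,10) = 477297033785.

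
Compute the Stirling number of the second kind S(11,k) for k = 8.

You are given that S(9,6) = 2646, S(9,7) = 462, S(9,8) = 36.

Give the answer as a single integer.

@10  (10,7):462·7+2646→5880, (10,8):36·8+462→750
@11  (11,8):750·8+5880→11880
Read S(11,8) = 11880.

11880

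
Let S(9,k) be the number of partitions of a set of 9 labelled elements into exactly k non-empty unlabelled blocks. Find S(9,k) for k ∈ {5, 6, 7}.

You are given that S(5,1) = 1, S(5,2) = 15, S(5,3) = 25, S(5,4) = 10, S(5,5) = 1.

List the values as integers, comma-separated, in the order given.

6951, 2646, 462

row 6: T[6][2]=2·15+1=31  T[6][3]=3·25+15=90  T[6][4]=4·10+25=65  T[6][5]=5·1+10=15  T[6][6]=6·0+1=1
row 7: T[7][3]=3·90+31=301  T[7][4]=4·65+90=350  T[7][5]=5·15+65=140  T[7][6]=6·1+15=21  T[7][7]=7·0+1=1
row 8: T[8][4]=4·350+301=1701  T[8][5]=5·140+350=1050  T[8][6]=6·21+140=266  T[8][7]=7·1+21=28
row 9: T[9][5]=5·1050+1701=6951  T[9][6]=6·266+1050=2646  T[9][7]=7·28+266=462
Read S(9,5) = 6951, S(9,6) = 2646, S(9,7) = 462.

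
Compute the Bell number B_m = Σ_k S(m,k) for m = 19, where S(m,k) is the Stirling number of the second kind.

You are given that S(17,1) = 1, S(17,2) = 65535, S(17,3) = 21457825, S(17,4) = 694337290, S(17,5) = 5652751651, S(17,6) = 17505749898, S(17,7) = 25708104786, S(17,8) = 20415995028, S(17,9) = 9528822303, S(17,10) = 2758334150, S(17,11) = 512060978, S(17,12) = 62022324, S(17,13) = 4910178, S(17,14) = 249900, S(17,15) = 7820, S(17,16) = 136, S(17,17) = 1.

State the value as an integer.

[18] T[18,1]:1*1+0=1 · T[18,2]:2*65535+1=131071 · T[18,3]:3*21457825+65535=64439010 · T[18,4]:4*694337290+21457825=2798806985 · T[18,5]:5*5652751651+694337290=28958095545 · T[18,6]:6*17505749898+5652751651=110687251039 · T[18,7]:7*25708104786+17505749898=197462483400 · T[18,8]:8*20415995028+25708104786=189036065010 · T[18,9]:9*9528822303+20415995028=106175395755 · T[18,10]:10*2758334150+9528822303=37112163803 · T[18,11]:11*512060978+2758334150=8391004908 · T[18,12]:12*62022324+512060978=1256328866 · T[18,13]:13*4910178+62022324=125854638 · T[18,14]:14*249900+4910178=8408778 · T[18,15]:15*7820+249900=367200 · T[18,16]:16*136+7820=9996 · T[18,17]:17*1+136=153 · T[18,18]:18*0+1=1
[19] T[19,1]:1*1+0=1 · T[19,2]:2*131071+1=262143 · T[19,3]:3*64439010+131071=193448101 · T[19,4]:4*2798806985+64439010=11259666950 · T[19,5]:5*28958095545+2798806985=147589284710 · T[19,6]:6*110687251039+28958095545=693081601779 · T[19,7]:7*197462483400+110687251039=1492924634839 · T[19,8]:8*189036065010+197462483400=1709751003480 · T[19,9]:9*106175395755+189036065010=1144614626805 · T[19,10]:10*37112163803+106175395755=477297033785 · T[19,11]:11*8391004908+37112163803=129413217791 · T[19,12]:12*1256328866+8391004908=23466951300 · T[19,13]:13*125854638+1256328866=2892439160 · T[19,14]:14*8408778+125854638=243577530 · T[19,15]:15*367200+8408778=13916778 · T[19,16]:16*9996+367200=527136 · T[19,17]:17*153+9996=12597 · T[19,18]:18*1+153=171 · T[19,19]:19*0+1=1
B_19 = ΣS(19,k) = 1+262143+193448101+11259666950+147589284710+693081601779+1492924634839+1709751003480+1144614626805+477297033785+129413217791+23466951300+2892439160+243577530+13916778+527136+12597+171+1 = 5832742205057

5832742205057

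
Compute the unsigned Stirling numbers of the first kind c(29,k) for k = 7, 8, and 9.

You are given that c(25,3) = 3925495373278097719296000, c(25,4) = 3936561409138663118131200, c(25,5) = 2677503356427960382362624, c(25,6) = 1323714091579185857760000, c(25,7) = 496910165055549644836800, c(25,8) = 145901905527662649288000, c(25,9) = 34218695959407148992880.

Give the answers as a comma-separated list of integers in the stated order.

r26: T_26,4=25×3936561409138663118131200+3925495373278097719296000=102339530601744675672576000; T_26,5=25×2677503356427960382362624+3936561409138663118131200=70874145319837672677196800; T_26,6=25×1323714091579185857760000+2677503356427960382362624=35770355645907606826362624; T_26,7=25×496910165055549644836800+1323714091579185857760000=13746468217967926978680000; T_26,8=25×145901905527662649288000+496910165055549644836800=4144457803247115877036800; T_26,9=25×34218695959407148992880+145901905527662649288000=1001369304512841374110000
r27: T_27,5=26×70874145319837672677196800+102339530601744675672576000=1945067308917524165279692800; T_27,6=26×35770355645907606826362624+70874145319837672677196800=1000903392113435450162625024; T_27,7=26×13746468217967926978680000+35770355645907606826362624=393178529313073708272042624; T_27,8=26×4144457803247115877036800+13746468217967926978680000=121502371102392939781636800; T_27,9=26×1001369304512841374110000+4144457803247115877036800=30180059720580991603896800
r28: T_28,6=27×1000903392113435450162625024+1945067308917524165279692800=28969458895980281319670568448; T_28,7=27×393178529313073708272042624+1000903392113435450162625024=11616723683566425573507775872; T_28,8=27×121502371102392939781636800+393178529313073708272042624=3673742549077683082376236224; T_28,9=27×30180059720580991603896800+121502371102392939781636800=936363983558079713086850400
r29: T_29,7=28×11616723683566425573507775872+28969458895980281319670568448=354237722035840197377888292864; T_29,8=28×3673742549077683082376236224+11616723683566425573507775872=114481515057741551880042390144; T_29,9=28×936363983558079713086850400+3673742549077683082376236224=29891934088703915048808047424
Read c(29,7) = 354237722035840197377888292864, c(29,8) = 114481515057741551880042390144, c(29,9) = 29891934088703915048808047424.

354237722035840197377888292864, 114481515057741551880042390144, 29891934088703915048808047424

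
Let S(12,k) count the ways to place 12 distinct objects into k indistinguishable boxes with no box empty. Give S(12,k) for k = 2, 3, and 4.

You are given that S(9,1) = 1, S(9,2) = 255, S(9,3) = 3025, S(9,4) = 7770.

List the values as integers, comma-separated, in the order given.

2047, 86526, 611501

row 10: T[10][1]=1·1+0=1  T[10][2]=2·255+1=511  T[10][3]=3·3025+255=9330  T[10][4]=4·7770+3025=34105
row 11: T[11][1]=1·1+0=1  T[11][2]=2·511+1=1023  T[11][3]=3·9330+511=28501  T[11][4]=4·34105+9330=145750
row 12: T[12][2]=2·1023+1=2047  T[12][3]=3·28501+1023=86526  T[12][4]=4·145750+28501=611501
Read S(12,2) = 2047, S(12,3) = 86526, S(12,4) = 611501.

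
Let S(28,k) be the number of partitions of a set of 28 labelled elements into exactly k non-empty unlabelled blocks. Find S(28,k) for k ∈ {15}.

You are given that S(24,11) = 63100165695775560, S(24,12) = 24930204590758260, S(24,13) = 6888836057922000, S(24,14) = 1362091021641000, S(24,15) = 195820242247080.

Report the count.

r25: T_25,12=12×24930204590758260+63100165695775560=362262620784874680; T_25,13=13×6888836057922000+24930204590758260=114485073343744260; T_25,14=14×1362091021641000+6888836057922000=25958110360896000; T_25,15=15×195820242247080+1362091021641000=4299394655347200
r26: T_26,13=13×114485073343744260+362262620784874680=1850568574253550060; T_26,14=14×25958110360896000+114485073343744260=477898618396288260; T_26,15=15×4299394655347200+25958110360896000=90449030191104000
r27: T_27,14=14×477898618396288260+1850568574253550060=8541149231801585700; T_27,15=15×90449030191104000+477898618396288260=1834634071262848260
r28: T_28,15=15×1834634071262848260+8541149231801585700=36060660300744309600
Read S(28,15) = 36060660300744309600.

36060660300744309600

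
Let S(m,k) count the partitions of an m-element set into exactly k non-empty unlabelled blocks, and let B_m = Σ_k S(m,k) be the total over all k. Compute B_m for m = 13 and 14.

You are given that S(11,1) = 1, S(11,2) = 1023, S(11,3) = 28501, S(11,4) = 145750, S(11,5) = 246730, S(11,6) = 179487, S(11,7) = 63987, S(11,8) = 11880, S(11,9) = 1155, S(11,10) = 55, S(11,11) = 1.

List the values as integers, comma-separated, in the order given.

i=12: T(12,1)=0+1·1=1 | T(12,2)=1+2·1023=2047 | T(12,3)=1023+3·28501=86526 | T(12,4)=28501+4·145750=611501 | T(12,5)=145750+5·246730=1379400 | T(12,6)=246730+6·179487=1323652 | T(12,7)=179487+7·63987=627396 | T(12,8)=63987+8·11880=159027 | T(12,9)=11880+9·1155=22275 | T(12,10)=1155+10·55=1705 | T(12,11)=55+11·1=66 | T(12,12)=1+12·0=1
i=13: T(13,1)=0+1·1=1 | T(13,2)=1+2·2047=4095 | T(13,3)=2047+3·86526=261625 | T(13,4)=86526+4·611501=2532530 | T(13,5)=611501+5·1379400=7508501 | T(13,6)=1379400+6·1323652=9321312 | T(13,7)=1323652+7·627396=5715424 | T(13,8)=627396+8·159027=1899612 | T(13,9)=159027+9·22275=359502 | T(13,10)=22275+10·1705=39325 | T(13,11)=1705+11·66=2431 | T(13,12)=66+12·1=78 | T(13,13)=1+13·0=1
i=14: T(14,1)=0+1·1=1 | T(14,2)=1+2·4095=8191 | T(14,3)=4095+3·261625=788970 | T(14,4)=261625+4·2532530=10391745 | T(14,5)=2532530+5·7508501=40075035 | T(14,6)=7508501+6·9321312=63436373 | T(14,7)=9321312+7·5715424=49329280 | T(14,8)=5715424+8·1899612=20912320 | T(14,9)=1899612+9·359502=5135130 | T(14,10)=359502+10·39325=752752 | T(14,11)=39325+11·2431=66066 | T(14,12)=2431+12·78=3367 | T(14,13)=78+13·1=91 | T(14,14)=1+14·0=1
B_13 = ΣS(13,k) = 1+4095+261625+2532530+7508501+9321312+5715424+1899612+359502+39325+2431+78+1 = 27644437
B_14 = ΣS(14,k) = 1+8191+788970+10391745+40075035+63436373+49329280+20912320+5135130+752752+66066+3367+91+1 = 190899322

27644437, 190899322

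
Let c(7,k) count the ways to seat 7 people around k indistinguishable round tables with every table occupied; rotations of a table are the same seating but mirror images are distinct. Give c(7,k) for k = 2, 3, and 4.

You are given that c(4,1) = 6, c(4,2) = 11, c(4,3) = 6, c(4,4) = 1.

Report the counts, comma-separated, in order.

[5] T[5,1]:4*6+0=24 · T[5,2]:4*11+6=50 · T[5,3]:4*6+11=35 · T[5,4]:4*1+6=10
[6] T[6,1]:5*24+0=120 · T[6,2]:5*50+24=274 · T[6,3]:5*35+50=225 · T[6,4]:5*10+35=85
[7] T[7,2]:6*274+120=1764 · T[7,3]:6*225+274=1624 · T[7,4]:6*85+225=735
Read c(7,2) = 1764, c(7,3) = 1624, c(7,4) = 735.

1764, 1624, 735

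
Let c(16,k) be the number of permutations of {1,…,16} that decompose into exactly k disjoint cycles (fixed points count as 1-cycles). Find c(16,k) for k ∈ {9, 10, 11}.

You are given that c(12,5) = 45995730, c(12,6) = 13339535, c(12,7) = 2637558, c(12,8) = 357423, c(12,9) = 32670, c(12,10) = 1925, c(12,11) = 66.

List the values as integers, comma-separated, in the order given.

[13] T[13,6]:12*13339535+45995730=206070150 · T[13,7]:12*2637558+13339535=44990231 · T[13,8]:12*357423+2637558=6926634 · T[13,9]:12*32670+357423=749463 · T[13,10]:12*1925+32670=55770 · T[13,11]:12*66+1925=2717
[14] T[14,7]:13*44990231+206070150=790943153 · T[14,8]:13*6926634+44990231=135036473 · T[14,9]:13*749463+6926634=16669653 · T[14,10]:13*55770+749463=1474473 · T[14,11]:13*2717+55770=91091
[15] T[15,8]:14*135036473+790943153=2681453775 · T[15,9]:14*16669653+135036473=368411615 · T[15,10]:14*1474473+16669653=37312275 · T[15,11]:14*91091+1474473=2749747
[16] T[16,9]:15*368411615+2681453775=8207628000 · T[16,10]:15*37312275+368411615=928095740 · T[16,11]:15*2749747+37312275=78558480
Read c(16,9) = 8207628000, c(16,10) = 928095740, c(16,11) = 78558480.

8207628000, 928095740, 78558480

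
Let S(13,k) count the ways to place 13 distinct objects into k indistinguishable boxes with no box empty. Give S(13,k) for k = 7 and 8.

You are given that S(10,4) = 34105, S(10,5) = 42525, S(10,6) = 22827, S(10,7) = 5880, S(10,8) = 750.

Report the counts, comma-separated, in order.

@11  (11,5):42525·5+34105→246730, (11,6):22827·6+42525→179487, (11,7):5880·7+22827→63987, (11,8):750·8+5880→11880
@12  (12,6):179487·6+246730→1323652, (12,7):63987·7+179487→627396, (12,8):11880·8+63987→159027
@13  (13,7):627396·7+1323652→5715424, (13,8):159027·8+627396→1899612
Read S(13,7) = 5715424, S(13,8) = 1899612.

5715424, 1899612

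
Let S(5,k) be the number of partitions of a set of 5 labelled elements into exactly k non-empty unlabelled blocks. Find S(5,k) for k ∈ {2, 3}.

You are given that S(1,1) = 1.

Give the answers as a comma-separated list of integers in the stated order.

15, 25

row 2: T[2][1]=1·1+0=1  T[2][2]=2·0+1=1
row 3: T[3][1]=1·1+0=1  T[3][2]=2·1+1=3  T[3][3]=3·0+1=1
row 4: T[4][1]=1·1+0=1  T[4][2]=2·3+1=7  T[4][3]=3·1+3=6
row 5: T[5][2]=2·7+1=15  T[5][3]=3·6+7=25
Read S(5,2) = 15, S(5,3) = 25.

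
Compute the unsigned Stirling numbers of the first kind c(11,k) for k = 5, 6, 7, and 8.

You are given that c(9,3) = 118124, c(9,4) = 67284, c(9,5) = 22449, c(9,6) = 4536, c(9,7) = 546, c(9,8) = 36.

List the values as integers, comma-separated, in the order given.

3416930, 902055, 157773, 18150

[10] T[10,4]:9*67284+118124=723680 · T[10,5]:9*22449+67284=269325 · T[10,6]:9*4536+22449=63273 · T[10,7]:9*546+4536=9450 · T[10,8]:9*36+546=870
[11] T[11,5]:10*269325+723680=3416930 · T[11,6]:10*63273+269325=902055 · T[11,7]:10*9450+63273=157773 · T[11,8]:10*870+9450=18150
Read c(11,5) = 3416930, c(11,6) = 902055, c(11,7) = 157773, c(11,8) = 18150.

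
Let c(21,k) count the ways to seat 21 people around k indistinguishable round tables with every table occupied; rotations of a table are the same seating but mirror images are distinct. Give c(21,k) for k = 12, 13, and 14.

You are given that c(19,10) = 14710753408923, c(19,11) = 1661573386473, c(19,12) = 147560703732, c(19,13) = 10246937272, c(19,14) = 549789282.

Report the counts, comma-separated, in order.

135585182899530, 11310276995381, 756111184500

i=20: T(20,11)=14710753408923+19·1661573386473=46280647751910 | T(20,12)=1661573386473+19·147560703732=4465226757381 | T(20,13)=147560703732+19·10246937272=342252511900 | T(20,14)=10246937272+19·549789282=20692933630
i=21: T(21,12)=46280647751910+20·4465226757381=135585182899530 | T(21,13)=4465226757381+20·342252511900=11310276995381 | T(21,14)=342252511900+20·20692933630=756111184500
Read c(21,12) = 135585182899530, c(21,13) = 11310276995381, c(21,14) = 756111184500.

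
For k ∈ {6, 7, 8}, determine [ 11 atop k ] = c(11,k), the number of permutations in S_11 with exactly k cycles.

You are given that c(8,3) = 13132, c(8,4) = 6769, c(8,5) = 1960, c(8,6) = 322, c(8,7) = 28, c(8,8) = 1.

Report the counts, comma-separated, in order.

i=9: T(9,4)=13132+8·6769=67284 | T(9,5)=6769+8·1960=22449 | T(9,6)=1960+8·322=4536 | T(9,7)=322+8·28=546 | T(9,8)=28+8·1=36
i=10: T(10,5)=67284+9·22449=269325 | T(10,6)=22449+9·4536=63273 | T(10,7)=4536+9·546=9450 | T(10,8)=546+9·36=870
i=11: T(11,6)=269325+10·63273=902055 | T(11,7)=63273+10·9450=157773 | T(11,8)=9450+10·870=18150
Read c(11,6) = 902055, c(11,7) = 157773, c(11,8) = 18150.

902055, 157773, 18150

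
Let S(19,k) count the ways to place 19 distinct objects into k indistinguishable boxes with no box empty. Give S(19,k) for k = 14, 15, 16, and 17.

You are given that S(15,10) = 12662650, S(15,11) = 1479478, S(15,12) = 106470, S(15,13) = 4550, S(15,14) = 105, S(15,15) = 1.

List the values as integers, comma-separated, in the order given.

i=16: T(16,11)=12662650+11·1479478=28936908 | T(16,12)=1479478+12·106470=2757118 | T(16,13)=106470+13·4550=165620 | T(16,14)=4550+14·105=6020 | T(16,15)=105+15·1=120 | T(16,16)=1+16·0=1
i=17: T(17,12)=28936908+12·2757118=62022324 | T(17,13)=2757118+13·165620=4910178 | T(17,14)=165620+14·6020=249900 | T(17,15)=6020+15·120=7820 | T(17,16)=120+16·1=136 | T(17,17)=1+17·0=1
i=18: T(18,13)=62022324+13·4910178=125854638 | T(18,14)=4910178+14·249900=8408778 | T(18,15)=249900+15·7820=367200 | T(18,16)=7820+16·136=9996 | T(18,17)=136+17·1=153
i=19: T(19,14)=125854638+14·8408778=243577530 | T(19,15)=8408778+15·367200=13916778 | T(19,16)=367200+16·9996=527136 | T(19,17)=9996+17·153=12597
Read S(19,14) = 243577530, S(19,15) = 13916778, S(19,16) = 527136, S(19,17) = 12597.

243577530, 13916778, 527136, 12597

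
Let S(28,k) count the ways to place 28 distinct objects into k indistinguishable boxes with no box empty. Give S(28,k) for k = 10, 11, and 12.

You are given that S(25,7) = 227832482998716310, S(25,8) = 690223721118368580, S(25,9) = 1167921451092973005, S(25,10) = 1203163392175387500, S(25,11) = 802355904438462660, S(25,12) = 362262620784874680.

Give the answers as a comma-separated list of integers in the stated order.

1538533978374777852325, 1501910658871554621690, 985397416171213883565

@26  (26,8):690223721118368580·8+227832482998716310→5749622251945664950, (26,9):1167921451092973005·9+690223721118368580→11201516780955125625, (26,10):1203163392175387500·10+1167921451092973005→13199555372846848005, (26,11):802355904438462660·11+1203163392175387500→10029078340998476760, (26,12):362262620784874680·12+802355904438462660→5149507353856958820
@27  (27,9):11201516780955125625·9+5749622251945664950→106563273280541795575, (27,10):13199555372846848005·10+11201516780955125625→143197070509423605675, (27,11):10029078340998476760·11+13199555372846848005→123519417123830092365, (27,12):5149507353856958820·12+10029078340998476760→71823166587281982600
@28  (28,10):143197070509423605675·10+106563273280541795575→1538533978374777852325, (28,11):123519417123830092365·11+143197070509423605675→1501910658871554621690, (28,12):71823166587281982600·12+123519417123830092365→985397416171213883565
Read S(28,10) = 1538533978374777852325, S(28,11) = 1501910658871554621690, S(28,12) = 985397416171213883565.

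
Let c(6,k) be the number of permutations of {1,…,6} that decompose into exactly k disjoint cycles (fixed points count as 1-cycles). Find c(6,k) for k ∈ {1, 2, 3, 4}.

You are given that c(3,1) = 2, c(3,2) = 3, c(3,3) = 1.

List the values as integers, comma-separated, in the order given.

@4  (4,1):2·3+0→6, (4,2):3·3+2→11, (4,3):1·3+3→6, (4,4):0·3+1→1
@5  (5,1):6·4+0→24, (5,2):11·4+6→50, (5,3):6·4+11→35, (5,4):1·4+6→10
@6  (6,1):24·5+0→120, (6,2):50·5+24→274, (6,3):35·5+50→225, (6,4):10·5+35→85
Read c(6,1) = 120, c(6,2) = 274, c(6,3) = 225, c(6,4) = 85.

120, 274, 225, 85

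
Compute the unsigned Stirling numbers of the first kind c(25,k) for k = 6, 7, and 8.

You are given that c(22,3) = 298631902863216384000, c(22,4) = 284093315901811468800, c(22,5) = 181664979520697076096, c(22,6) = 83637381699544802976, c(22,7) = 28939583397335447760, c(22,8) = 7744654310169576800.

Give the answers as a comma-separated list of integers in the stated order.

@23  (23,4):284093315901811468800·22+298631902863216384000→6548684852703068697600, (23,5):181664979520697076096·22+284093315901811468800→4280722865357147142912, (23,6):83637381699544802976·22+181664979520697076096→2021687376910682741568, (23,7):28939583397335447760·22+83637381699544802976→720308216440924653696, (23,8):7744654310169576800·22+28939583397335447760→199321978221066137360
@24  (24,5):4280722865357147142912·23+6548684852703068697600→105005310755917452984576, (24,6):2021687376910682741568·23+4280722865357147142912→50779532534302850198976, (24,7):720308216440924653696·23+2021687376910682741568→18588776355051949776576, (24,8):199321978221066137360·23+720308216440924653696→5304713715525445812976
@25  (25,6):50779532534302850198976·24+105005310755917452984576→1323714091579185857760000, (25,7):18588776355051949776576·24+50779532534302850198976→496910165055549644836800, (25,8):5304713715525445812976·24+18588776355051949776576→145901905527662649288000
Read c(25,6) = 1323714091579185857760000, c(25,7) = 496910165055549644836800, c(25,8) = 145901905527662649288000.

1323714091579185857760000, 496910165055549644836800, 145901905527662649288000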